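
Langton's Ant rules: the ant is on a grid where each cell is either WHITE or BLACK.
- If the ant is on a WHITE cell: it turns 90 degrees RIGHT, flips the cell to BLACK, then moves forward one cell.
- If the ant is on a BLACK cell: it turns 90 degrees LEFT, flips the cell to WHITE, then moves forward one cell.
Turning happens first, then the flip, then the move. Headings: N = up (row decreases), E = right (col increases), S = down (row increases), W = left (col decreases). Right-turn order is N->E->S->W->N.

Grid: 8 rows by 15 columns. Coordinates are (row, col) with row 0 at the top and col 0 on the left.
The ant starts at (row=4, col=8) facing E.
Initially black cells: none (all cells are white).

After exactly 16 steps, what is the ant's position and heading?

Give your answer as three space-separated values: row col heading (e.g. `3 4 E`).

Step 1: on WHITE (4,8): turn R to S, flip to black, move to (5,8). |black|=1
Step 2: on WHITE (5,8): turn R to W, flip to black, move to (5,7). |black|=2
Step 3: on WHITE (5,7): turn R to N, flip to black, move to (4,7). |black|=3
Step 4: on WHITE (4,7): turn R to E, flip to black, move to (4,8). |black|=4
Step 5: on BLACK (4,8): turn L to N, flip to white, move to (3,8). |black|=3
Step 6: on WHITE (3,8): turn R to E, flip to black, move to (3,9). |black|=4
Step 7: on WHITE (3,9): turn R to S, flip to black, move to (4,9). |black|=5
Step 8: on WHITE (4,9): turn R to W, flip to black, move to (4,8). |black|=6
Step 9: on WHITE (4,8): turn R to N, flip to black, move to (3,8). |black|=7
Step 10: on BLACK (3,8): turn L to W, flip to white, move to (3,7). |black|=6
Step 11: on WHITE (3,7): turn R to N, flip to black, move to (2,7). |black|=7
Step 12: on WHITE (2,7): turn R to E, flip to black, move to (2,8). |black|=8
Step 13: on WHITE (2,8): turn R to S, flip to black, move to (3,8). |black|=9
Step 14: on WHITE (3,8): turn R to W, flip to black, move to (3,7). |black|=10
Step 15: on BLACK (3,7): turn L to S, flip to white, move to (4,7). |black|=9
Step 16: on BLACK (4,7): turn L to E, flip to white, move to (4,8). |black|=8

Answer: 4 8 E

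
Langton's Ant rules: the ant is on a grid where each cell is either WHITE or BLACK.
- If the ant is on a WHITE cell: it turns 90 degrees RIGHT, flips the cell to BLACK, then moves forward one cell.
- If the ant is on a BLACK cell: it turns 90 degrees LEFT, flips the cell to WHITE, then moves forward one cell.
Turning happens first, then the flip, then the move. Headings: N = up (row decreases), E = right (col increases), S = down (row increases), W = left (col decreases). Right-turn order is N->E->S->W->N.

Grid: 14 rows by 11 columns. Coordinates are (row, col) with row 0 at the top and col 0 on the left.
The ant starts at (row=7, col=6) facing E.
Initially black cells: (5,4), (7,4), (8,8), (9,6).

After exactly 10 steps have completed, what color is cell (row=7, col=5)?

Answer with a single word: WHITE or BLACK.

Answer: BLACK

Derivation:
Step 1: on WHITE (7,6): turn R to S, flip to black, move to (8,6). |black|=5
Step 2: on WHITE (8,6): turn R to W, flip to black, move to (8,5). |black|=6
Step 3: on WHITE (8,5): turn R to N, flip to black, move to (7,5). |black|=7
Step 4: on WHITE (7,5): turn R to E, flip to black, move to (7,6). |black|=8
Step 5: on BLACK (7,6): turn L to N, flip to white, move to (6,6). |black|=7
Step 6: on WHITE (6,6): turn R to E, flip to black, move to (6,7). |black|=8
Step 7: on WHITE (6,7): turn R to S, flip to black, move to (7,7). |black|=9
Step 8: on WHITE (7,7): turn R to W, flip to black, move to (7,6). |black|=10
Step 9: on WHITE (7,6): turn R to N, flip to black, move to (6,6). |black|=11
Step 10: on BLACK (6,6): turn L to W, flip to white, move to (6,5). |black|=10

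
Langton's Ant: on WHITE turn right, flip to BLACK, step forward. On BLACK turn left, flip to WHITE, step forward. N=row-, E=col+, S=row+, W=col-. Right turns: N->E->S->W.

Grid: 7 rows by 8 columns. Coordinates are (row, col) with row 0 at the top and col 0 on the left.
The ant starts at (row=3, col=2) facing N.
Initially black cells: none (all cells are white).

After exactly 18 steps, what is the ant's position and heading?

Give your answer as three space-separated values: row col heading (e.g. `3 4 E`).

Answer: 4 1 S

Derivation:
Step 1: on WHITE (3,2): turn R to E, flip to black, move to (3,3). |black|=1
Step 2: on WHITE (3,3): turn R to S, flip to black, move to (4,3). |black|=2
Step 3: on WHITE (4,3): turn R to W, flip to black, move to (4,2). |black|=3
Step 4: on WHITE (4,2): turn R to N, flip to black, move to (3,2). |black|=4
Step 5: on BLACK (3,2): turn L to W, flip to white, move to (3,1). |black|=3
Step 6: on WHITE (3,1): turn R to N, flip to black, move to (2,1). |black|=4
Step 7: on WHITE (2,1): turn R to E, flip to black, move to (2,2). |black|=5
Step 8: on WHITE (2,2): turn R to S, flip to black, move to (3,2). |black|=6
Step 9: on WHITE (3,2): turn R to W, flip to black, move to (3,1). |black|=7
Step 10: on BLACK (3,1): turn L to S, flip to white, move to (4,1). |black|=6
Step 11: on WHITE (4,1): turn R to W, flip to black, move to (4,0). |black|=7
Step 12: on WHITE (4,0): turn R to N, flip to black, move to (3,0). |black|=8
Step 13: on WHITE (3,0): turn R to E, flip to black, move to (3,1). |black|=9
Step 14: on WHITE (3,1): turn R to S, flip to black, move to (4,1). |black|=10
Step 15: on BLACK (4,1): turn L to E, flip to white, move to (4,2). |black|=9
Step 16: on BLACK (4,2): turn L to N, flip to white, move to (3,2). |black|=8
Step 17: on BLACK (3,2): turn L to W, flip to white, move to (3,1). |black|=7
Step 18: on BLACK (3,1): turn L to S, flip to white, move to (4,1). |black|=6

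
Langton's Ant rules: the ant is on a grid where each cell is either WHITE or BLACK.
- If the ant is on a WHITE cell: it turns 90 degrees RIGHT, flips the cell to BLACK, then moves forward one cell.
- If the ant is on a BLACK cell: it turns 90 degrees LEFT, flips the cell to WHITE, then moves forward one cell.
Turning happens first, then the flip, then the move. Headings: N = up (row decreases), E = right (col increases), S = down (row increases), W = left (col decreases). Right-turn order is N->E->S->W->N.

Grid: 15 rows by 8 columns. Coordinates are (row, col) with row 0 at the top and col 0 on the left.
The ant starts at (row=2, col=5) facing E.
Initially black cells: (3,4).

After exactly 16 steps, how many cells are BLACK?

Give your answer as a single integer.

Answer: 5

Derivation:
Step 1: on WHITE (2,5): turn R to S, flip to black, move to (3,5). |black|=2
Step 2: on WHITE (3,5): turn R to W, flip to black, move to (3,4). |black|=3
Step 3: on BLACK (3,4): turn L to S, flip to white, move to (4,4). |black|=2
Step 4: on WHITE (4,4): turn R to W, flip to black, move to (4,3). |black|=3
Step 5: on WHITE (4,3): turn R to N, flip to black, move to (3,3). |black|=4
Step 6: on WHITE (3,3): turn R to E, flip to black, move to (3,4). |black|=5
Step 7: on WHITE (3,4): turn R to S, flip to black, move to (4,4). |black|=6
Step 8: on BLACK (4,4): turn L to E, flip to white, move to (4,5). |black|=5
Step 9: on WHITE (4,5): turn R to S, flip to black, move to (5,5). |black|=6
Step 10: on WHITE (5,5): turn R to W, flip to black, move to (5,4). |black|=7
Step 11: on WHITE (5,4): turn R to N, flip to black, move to (4,4). |black|=8
Step 12: on WHITE (4,4): turn R to E, flip to black, move to (4,5). |black|=9
Step 13: on BLACK (4,5): turn L to N, flip to white, move to (3,5). |black|=8
Step 14: on BLACK (3,5): turn L to W, flip to white, move to (3,4). |black|=7
Step 15: on BLACK (3,4): turn L to S, flip to white, move to (4,4). |black|=6
Step 16: on BLACK (4,4): turn L to E, flip to white, move to (4,5). |black|=5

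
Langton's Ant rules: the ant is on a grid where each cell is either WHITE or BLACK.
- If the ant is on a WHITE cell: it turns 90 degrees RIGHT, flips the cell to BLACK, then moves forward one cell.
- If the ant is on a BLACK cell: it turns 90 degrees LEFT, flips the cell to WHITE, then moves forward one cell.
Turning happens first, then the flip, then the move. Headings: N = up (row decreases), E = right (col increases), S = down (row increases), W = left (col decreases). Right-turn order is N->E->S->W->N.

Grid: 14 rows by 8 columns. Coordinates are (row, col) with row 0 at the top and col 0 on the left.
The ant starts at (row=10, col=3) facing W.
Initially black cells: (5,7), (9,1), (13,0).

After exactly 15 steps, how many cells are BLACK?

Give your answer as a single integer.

Answer: 12

Derivation:
Step 1: on WHITE (10,3): turn R to N, flip to black, move to (9,3). |black|=4
Step 2: on WHITE (9,3): turn R to E, flip to black, move to (9,4). |black|=5
Step 3: on WHITE (9,4): turn R to S, flip to black, move to (10,4). |black|=6
Step 4: on WHITE (10,4): turn R to W, flip to black, move to (10,3). |black|=7
Step 5: on BLACK (10,3): turn L to S, flip to white, move to (11,3). |black|=6
Step 6: on WHITE (11,3): turn R to W, flip to black, move to (11,2). |black|=7
Step 7: on WHITE (11,2): turn R to N, flip to black, move to (10,2). |black|=8
Step 8: on WHITE (10,2): turn R to E, flip to black, move to (10,3). |black|=9
Step 9: on WHITE (10,3): turn R to S, flip to black, move to (11,3). |black|=10
Step 10: on BLACK (11,3): turn L to E, flip to white, move to (11,4). |black|=9
Step 11: on WHITE (11,4): turn R to S, flip to black, move to (12,4). |black|=10
Step 12: on WHITE (12,4): turn R to W, flip to black, move to (12,3). |black|=11
Step 13: on WHITE (12,3): turn R to N, flip to black, move to (11,3). |black|=12
Step 14: on WHITE (11,3): turn R to E, flip to black, move to (11,4). |black|=13
Step 15: on BLACK (11,4): turn L to N, flip to white, move to (10,4). |black|=12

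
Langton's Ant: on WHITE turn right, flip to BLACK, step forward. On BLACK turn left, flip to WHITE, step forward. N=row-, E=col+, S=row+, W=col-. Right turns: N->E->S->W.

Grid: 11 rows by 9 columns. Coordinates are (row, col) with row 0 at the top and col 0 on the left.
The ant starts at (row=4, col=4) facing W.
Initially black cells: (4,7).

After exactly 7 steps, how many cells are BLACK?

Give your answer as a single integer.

Step 1: on WHITE (4,4): turn R to N, flip to black, move to (3,4). |black|=2
Step 2: on WHITE (3,4): turn R to E, flip to black, move to (3,5). |black|=3
Step 3: on WHITE (3,5): turn R to S, flip to black, move to (4,5). |black|=4
Step 4: on WHITE (4,5): turn R to W, flip to black, move to (4,4). |black|=5
Step 5: on BLACK (4,4): turn L to S, flip to white, move to (5,4). |black|=4
Step 6: on WHITE (5,4): turn R to W, flip to black, move to (5,3). |black|=5
Step 7: on WHITE (5,3): turn R to N, flip to black, move to (4,3). |black|=6

Answer: 6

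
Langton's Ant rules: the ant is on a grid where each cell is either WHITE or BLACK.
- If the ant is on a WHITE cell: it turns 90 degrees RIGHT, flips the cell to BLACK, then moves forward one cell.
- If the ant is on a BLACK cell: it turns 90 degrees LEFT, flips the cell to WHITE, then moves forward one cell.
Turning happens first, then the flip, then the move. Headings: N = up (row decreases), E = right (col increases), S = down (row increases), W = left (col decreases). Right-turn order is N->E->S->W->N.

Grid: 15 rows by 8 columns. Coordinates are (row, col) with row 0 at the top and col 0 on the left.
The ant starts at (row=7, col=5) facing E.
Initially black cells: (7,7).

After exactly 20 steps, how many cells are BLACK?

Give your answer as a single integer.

Answer: 7

Derivation:
Step 1: on WHITE (7,5): turn R to S, flip to black, move to (8,5). |black|=2
Step 2: on WHITE (8,5): turn R to W, flip to black, move to (8,4). |black|=3
Step 3: on WHITE (8,4): turn R to N, flip to black, move to (7,4). |black|=4
Step 4: on WHITE (7,4): turn R to E, flip to black, move to (7,5). |black|=5
Step 5: on BLACK (7,5): turn L to N, flip to white, move to (6,5). |black|=4
Step 6: on WHITE (6,5): turn R to E, flip to black, move to (6,6). |black|=5
Step 7: on WHITE (6,6): turn R to S, flip to black, move to (7,6). |black|=6
Step 8: on WHITE (7,6): turn R to W, flip to black, move to (7,5). |black|=7
Step 9: on WHITE (7,5): turn R to N, flip to black, move to (6,5). |black|=8
Step 10: on BLACK (6,5): turn L to W, flip to white, move to (6,4). |black|=7
Step 11: on WHITE (6,4): turn R to N, flip to black, move to (5,4). |black|=8
Step 12: on WHITE (5,4): turn R to E, flip to black, move to (5,5). |black|=9
Step 13: on WHITE (5,5): turn R to S, flip to black, move to (6,5). |black|=10
Step 14: on WHITE (6,5): turn R to W, flip to black, move to (6,4). |black|=11
Step 15: on BLACK (6,4): turn L to S, flip to white, move to (7,4). |black|=10
Step 16: on BLACK (7,4): turn L to E, flip to white, move to (7,5). |black|=9
Step 17: on BLACK (7,5): turn L to N, flip to white, move to (6,5). |black|=8
Step 18: on BLACK (6,5): turn L to W, flip to white, move to (6,4). |black|=7
Step 19: on WHITE (6,4): turn R to N, flip to black, move to (5,4). |black|=8
Step 20: on BLACK (5,4): turn L to W, flip to white, move to (5,3). |black|=7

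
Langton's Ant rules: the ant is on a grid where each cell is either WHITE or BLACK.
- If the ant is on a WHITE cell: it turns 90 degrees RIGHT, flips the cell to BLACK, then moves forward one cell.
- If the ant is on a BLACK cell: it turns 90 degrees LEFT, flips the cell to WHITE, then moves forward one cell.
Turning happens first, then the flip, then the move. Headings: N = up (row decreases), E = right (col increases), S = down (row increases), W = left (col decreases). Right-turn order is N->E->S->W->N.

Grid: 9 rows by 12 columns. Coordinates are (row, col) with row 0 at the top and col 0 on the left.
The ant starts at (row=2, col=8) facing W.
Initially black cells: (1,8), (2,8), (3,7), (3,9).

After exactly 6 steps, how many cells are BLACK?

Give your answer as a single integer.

Step 1: on BLACK (2,8): turn L to S, flip to white, move to (3,8). |black|=3
Step 2: on WHITE (3,8): turn R to W, flip to black, move to (3,7). |black|=4
Step 3: on BLACK (3,7): turn L to S, flip to white, move to (4,7). |black|=3
Step 4: on WHITE (4,7): turn R to W, flip to black, move to (4,6). |black|=4
Step 5: on WHITE (4,6): turn R to N, flip to black, move to (3,6). |black|=5
Step 6: on WHITE (3,6): turn R to E, flip to black, move to (3,7). |black|=6

Answer: 6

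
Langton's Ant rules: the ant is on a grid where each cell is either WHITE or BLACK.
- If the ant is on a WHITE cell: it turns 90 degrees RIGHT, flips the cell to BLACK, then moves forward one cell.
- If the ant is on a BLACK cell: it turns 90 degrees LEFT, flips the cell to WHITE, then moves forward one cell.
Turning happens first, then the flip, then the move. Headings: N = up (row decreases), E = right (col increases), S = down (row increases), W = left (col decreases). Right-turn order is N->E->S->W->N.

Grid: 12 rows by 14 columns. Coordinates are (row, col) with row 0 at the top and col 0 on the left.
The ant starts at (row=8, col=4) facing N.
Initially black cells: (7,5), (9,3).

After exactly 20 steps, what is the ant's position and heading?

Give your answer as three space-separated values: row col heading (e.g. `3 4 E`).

Answer: 8 2 S

Derivation:
Step 1: on WHITE (8,4): turn R to E, flip to black, move to (8,5). |black|=3
Step 2: on WHITE (8,5): turn R to S, flip to black, move to (9,5). |black|=4
Step 3: on WHITE (9,5): turn R to W, flip to black, move to (9,4). |black|=5
Step 4: on WHITE (9,4): turn R to N, flip to black, move to (8,4). |black|=6
Step 5: on BLACK (8,4): turn L to W, flip to white, move to (8,3). |black|=5
Step 6: on WHITE (8,3): turn R to N, flip to black, move to (7,3). |black|=6
Step 7: on WHITE (7,3): turn R to E, flip to black, move to (7,4). |black|=7
Step 8: on WHITE (7,4): turn R to S, flip to black, move to (8,4). |black|=8
Step 9: on WHITE (8,4): turn R to W, flip to black, move to (8,3). |black|=9
Step 10: on BLACK (8,3): turn L to S, flip to white, move to (9,3). |black|=8
Step 11: on BLACK (9,3): turn L to E, flip to white, move to (9,4). |black|=7
Step 12: on BLACK (9,4): turn L to N, flip to white, move to (8,4). |black|=6
Step 13: on BLACK (8,4): turn L to W, flip to white, move to (8,3). |black|=5
Step 14: on WHITE (8,3): turn R to N, flip to black, move to (7,3). |black|=6
Step 15: on BLACK (7,3): turn L to W, flip to white, move to (7,2). |black|=5
Step 16: on WHITE (7,2): turn R to N, flip to black, move to (6,2). |black|=6
Step 17: on WHITE (6,2): turn R to E, flip to black, move to (6,3). |black|=7
Step 18: on WHITE (6,3): turn R to S, flip to black, move to (7,3). |black|=8
Step 19: on WHITE (7,3): turn R to W, flip to black, move to (7,2). |black|=9
Step 20: on BLACK (7,2): turn L to S, flip to white, move to (8,2). |black|=8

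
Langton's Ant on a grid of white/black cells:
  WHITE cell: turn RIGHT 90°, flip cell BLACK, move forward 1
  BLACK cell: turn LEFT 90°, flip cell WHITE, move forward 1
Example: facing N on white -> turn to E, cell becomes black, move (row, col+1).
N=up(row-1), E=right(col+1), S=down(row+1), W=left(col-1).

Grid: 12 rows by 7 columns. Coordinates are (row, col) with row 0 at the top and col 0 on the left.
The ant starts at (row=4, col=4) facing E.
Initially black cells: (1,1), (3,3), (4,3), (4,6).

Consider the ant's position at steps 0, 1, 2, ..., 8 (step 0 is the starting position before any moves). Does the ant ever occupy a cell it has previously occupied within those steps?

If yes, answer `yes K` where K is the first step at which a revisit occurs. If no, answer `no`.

Step 1: on WHITE (4,4): turn R to S, flip to black, move to (5,4). |black|=5 — new cell
Step 2: on WHITE (5,4): turn R to W, flip to black, move to (5,3). |black|=6 — new cell
Step 3: on WHITE (5,3): turn R to N, flip to black, move to (4,3). |black|=7 — new cell
Step 4: on BLACK (4,3): turn L to W, flip to white, move to (4,2). |black|=6 — new cell
Step 5: on WHITE (4,2): turn R to N, flip to black, move to (3,2). |black|=7 — new cell
Step 6: on WHITE (3,2): turn R to E, flip to black, move to (3,3). |black|=8 — new cell
Step 7: on BLACK (3,3): turn L to N, flip to white, move to (2,3). |black|=7 — new cell
Step 8: on WHITE (2,3): turn R to E, flip to black, move to (2,4). |black|=8 — new cell
No revisit within 8 steps.

Answer: no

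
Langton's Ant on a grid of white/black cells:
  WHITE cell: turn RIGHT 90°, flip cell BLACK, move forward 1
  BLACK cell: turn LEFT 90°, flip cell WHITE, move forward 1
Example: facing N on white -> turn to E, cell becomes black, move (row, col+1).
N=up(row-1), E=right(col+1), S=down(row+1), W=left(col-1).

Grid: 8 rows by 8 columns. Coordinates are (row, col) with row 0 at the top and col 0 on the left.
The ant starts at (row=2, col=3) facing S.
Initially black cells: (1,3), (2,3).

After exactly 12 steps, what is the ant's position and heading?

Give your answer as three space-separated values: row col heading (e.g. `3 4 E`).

Answer: 2 3 S

Derivation:
Step 1: on BLACK (2,3): turn L to E, flip to white, move to (2,4). |black|=1
Step 2: on WHITE (2,4): turn R to S, flip to black, move to (3,4). |black|=2
Step 3: on WHITE (3,4): turn R to W, flip to black, move to (3,3). |black|=3
Step 4: on WHITE (3,3): turn R to N, flip to black, move to (2,3). |black|=4
Step 5: on WHITE (2,3): turn R to E, flip to black, move to (2,4). |black|=5
Step 6: on BLACK (2,4): turn L to N, flip to white, move to (1,4). |black|=4
Step 7: on WHITE (1,4): turn R to E, flip to black, move to (1,5). |black|=5
Step 8: on WHITE (1,5): turn R to S, flip to black, move to (2,5). |black|=6
Step 9: on WHITE (2,5): turn R to W, flip to black, move to (2,4). |black|=7
Step 10: on WHITE (2,4): turn R to N, flip to black, move to (1,4). |black|=8
Step 11: on BLACK (1,4): turn L to W, flip to white, move to (1,3). |black|=7
Step 12: on BLACK (1,3): turn L to S, flip to white, move to (2,3). |black|=6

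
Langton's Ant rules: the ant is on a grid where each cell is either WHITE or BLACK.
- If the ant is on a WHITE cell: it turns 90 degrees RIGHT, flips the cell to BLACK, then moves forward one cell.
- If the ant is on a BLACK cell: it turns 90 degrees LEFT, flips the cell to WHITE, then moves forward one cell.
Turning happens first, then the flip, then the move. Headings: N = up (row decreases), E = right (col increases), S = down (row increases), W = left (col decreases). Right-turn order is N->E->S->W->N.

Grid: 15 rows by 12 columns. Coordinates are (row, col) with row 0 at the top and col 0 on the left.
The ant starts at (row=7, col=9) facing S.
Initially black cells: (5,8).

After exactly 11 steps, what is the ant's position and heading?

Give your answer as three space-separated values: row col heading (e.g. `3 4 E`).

Step 1: on WHITE (7,9): turn R to W, flip to black, move to (7,8). |black|=2
Step 2: on WHITE (7,8): turn R to N, flip to black, move to (6,8). |black|=3
Step 3: on WHITE (6,8): turn R to E, flip to black, move to (6,9). |black|=4
Step 4: on WHITE (6,9): turn R to S, flip to black, move to (7,9). |black|=5
Step 5: on BLACK (7,9): turn L to E, flip to white, move to (7,10). |black|=4
Step 6: on WHITE (7,10): turn R to S, flip to black, move to (8,10). |black|=5
Step 7: on WHITE (8,10): turn R to W, flip to black, move to (8,9). |black|=6
Step 8: on WHITE (8,9): turn R to N, flip to black, move to (7,9). |black|=7
Step 9: on WHITE (7,9): turn R to E, flip to black, move to (7,10). |black|=8
Step 10: on BLACK (7,10): turn L to N, flip to white, move to (6,10). |black|=7
Step 11: on WHITE (6,10): turn R to E, flip to black, move to (6,11). |black|=8

Answer: 6 11 E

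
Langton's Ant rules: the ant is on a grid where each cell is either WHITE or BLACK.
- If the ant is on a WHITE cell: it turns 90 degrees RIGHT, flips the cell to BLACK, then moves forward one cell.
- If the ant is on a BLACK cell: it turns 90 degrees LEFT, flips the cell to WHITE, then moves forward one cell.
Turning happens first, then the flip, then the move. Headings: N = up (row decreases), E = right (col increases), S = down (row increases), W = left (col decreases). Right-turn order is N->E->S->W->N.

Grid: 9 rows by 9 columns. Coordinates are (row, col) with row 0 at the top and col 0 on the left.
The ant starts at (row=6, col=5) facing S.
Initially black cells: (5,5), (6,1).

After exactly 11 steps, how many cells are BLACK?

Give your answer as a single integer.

Step 1: on WHITE (6,5): turn R to W, flip to black, move to (6,4). |black|=3
Step 2: on WHITE (6,4): turn R to N, flip to black, move to (5,4). |black|=4
Step 3: on WHITE (5,4): turn R to E, flip to black, move to (5,5). |black|=5
Step 4: on BLACK (5,5): turn L to N, flip to white, move to (4,5). |black|=4
Step 5: on WHITE (4,5): turn R to E, flip to black, move to (4,6). |black|=5
Step 6: on WHITE (4,6): turn R to S, flip to black, move to (5,6). |black|=6
Step 7: on WHITE (5,6): turn R to W, flip to black, move to (5,5). |black|=7
Step 8: on WHITE (5,5): turn R to N, flip to black, move to (4,5). |black|=8
Step 9: on BLACK (4,5): turn L to W, flip to white, move to (4,4). |black|=7
Step 10: on WHITE (4,4): turn R to N, flip to black, move to (3,4). |black|=8
Step 11: on WHITE (3,4): turn R to E, flip to black, move to (3,5). |black|=9

Answer: 9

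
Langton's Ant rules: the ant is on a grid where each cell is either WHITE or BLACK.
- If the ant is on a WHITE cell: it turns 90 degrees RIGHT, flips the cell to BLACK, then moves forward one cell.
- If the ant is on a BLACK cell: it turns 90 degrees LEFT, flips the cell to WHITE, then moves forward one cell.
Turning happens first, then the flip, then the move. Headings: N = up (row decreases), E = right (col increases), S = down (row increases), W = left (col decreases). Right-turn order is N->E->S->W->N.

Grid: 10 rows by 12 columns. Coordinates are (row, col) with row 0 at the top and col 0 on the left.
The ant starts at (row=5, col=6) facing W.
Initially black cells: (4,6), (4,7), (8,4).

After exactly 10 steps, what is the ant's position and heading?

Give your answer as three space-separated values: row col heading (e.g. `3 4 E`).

Answer: 4 5 E

Derivation:
Step 1: on WHITE (5,6): turn R to N, flip to black, move to (4,6). |black|=4
Step 2: on BLACK (4,6): turn L to W, flip to white, move to (4,5). |black|=3
Step 3: on WHITE (4,5): turn R to N, flip to black, move to (3,5). |black|=4
Step 4: on WHITE (3,5): turn R to E, flip to black, move to (3,6). |black|=5
Step 5: on WHITE (3,6): turn R to S, flip to black, move to (4,6). |black|=6
Step 6: on WHITE (4,6): turn R to W, flip to black, move to (4,5). |black|=7
Step 7: on BLACK (4,5): turn L to S, flip to white, move to (5,5). |black|=6
Step 8: on WHITE (5,5): turn R to W, flip to black, move to (5,4). |black|=7
Step 9: on WHITE (5,4): turn R to N, flip to black, move to (4,4). |black|=8
Step 10: on WHITE (4,4): turn R to E, flip to black, move to (4,5). |black|=9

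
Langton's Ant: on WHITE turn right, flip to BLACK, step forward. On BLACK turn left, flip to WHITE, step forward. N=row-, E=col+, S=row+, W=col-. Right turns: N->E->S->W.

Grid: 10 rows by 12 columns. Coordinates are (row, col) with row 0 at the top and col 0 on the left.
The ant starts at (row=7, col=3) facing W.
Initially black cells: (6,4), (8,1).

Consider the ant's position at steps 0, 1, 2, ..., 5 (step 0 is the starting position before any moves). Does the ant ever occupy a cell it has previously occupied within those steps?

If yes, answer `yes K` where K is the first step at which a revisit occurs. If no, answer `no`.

Step 1: on WHITE (7,3): turn R to N, flip to black, move to (6,3). |black|=3 — new cell
Step 2: on WHITE (6,3): turn R to E, flip to black, move to (6,4). |black|=4 — new cell
Step 3: on BLACK (6,4): turn L to N, flip to white, move to (5,4). |black|=3 — new cell
Step 4: on WHITE (5,4): turn R to E, flip to black, move to (5,5). |black|=4 — new cell
Step 5: on WHITE (5,5): turn R to S, flip to black, move to (6,5). |black|=5 — new cell
No revisit within 5 steps.

Answer: no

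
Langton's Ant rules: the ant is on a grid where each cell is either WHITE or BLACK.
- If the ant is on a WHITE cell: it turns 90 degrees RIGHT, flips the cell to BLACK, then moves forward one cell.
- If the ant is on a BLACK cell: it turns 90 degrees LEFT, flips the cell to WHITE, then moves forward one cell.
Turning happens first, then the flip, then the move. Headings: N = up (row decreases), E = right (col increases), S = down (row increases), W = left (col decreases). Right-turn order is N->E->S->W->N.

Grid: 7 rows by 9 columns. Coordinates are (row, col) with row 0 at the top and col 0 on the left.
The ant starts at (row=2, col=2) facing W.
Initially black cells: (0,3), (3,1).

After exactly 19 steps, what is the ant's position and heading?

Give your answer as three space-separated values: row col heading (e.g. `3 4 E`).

Step 1: on WHITE (2,2): turn R to N, flip to black, move to (1,2). |black|=3
Step 2: on WHITE (1,2): turn R to E, flip to black, move to (1,3). |black|=4
Step 3: on WHITE (1,3): turn R to S, flip to black, move to (2,3). |black|=5
Step 4: on WHITE (2,3): turn R to W, flip to black, move to (2,2). |black|=6
Step 5: on BLACK (2,2): turn L to S, flip to white, move to (3,2). |black|=5
Step 6: on WHITE (3,2): turn R to W, flip to black, move to (3,1). |black|=6
Step 7: on BLACK (3,1): turn L to S, flip to white, move to (4,1). |black|=5
Step 8: on WHITE (4,1): turn R to W, flip to black, move to (4,0). |black|=6
Step 9: on WHITE (4,0): turn R to N, flip to black, move to (3,0). |black|=7
Step 10: on WHITE (3,0): turn R to E, flip to black, move to (3,1). |black|=8
Step 11: on WHITE (3,1): turn R to S, flip to black, move to (4,1). |black|=9
Step 12: on BLACK (4,1): turn L to E, flip to white, move to (4,2). |black|=8
Step 13: on WHITE (4,2): turn R to S, flip to black, move to (5,2). |black|=9
Step 14: on WHITE (5,2): turn R to W, flip to black, move to (5,1). |black|=10
Step 15: on WHITE (5,1): turn R to N, flip to black, move to (4,1). |black|=11
Step 16: on WHITE (4,1): turn R to E, flip to black, move to (4,2). |black|=12
Step 17: on BLACK (4,2): turn L to N, flip to white, move to (3,2). |black|=11
Step 18: on BLACK (3,2): turn L to W, flip to white, move to (3,1). |black|=10
Step 19: on BLACK (3,1): turn L to S, flip to white, move to (4,1). |black|=9

Answer: 4 1 S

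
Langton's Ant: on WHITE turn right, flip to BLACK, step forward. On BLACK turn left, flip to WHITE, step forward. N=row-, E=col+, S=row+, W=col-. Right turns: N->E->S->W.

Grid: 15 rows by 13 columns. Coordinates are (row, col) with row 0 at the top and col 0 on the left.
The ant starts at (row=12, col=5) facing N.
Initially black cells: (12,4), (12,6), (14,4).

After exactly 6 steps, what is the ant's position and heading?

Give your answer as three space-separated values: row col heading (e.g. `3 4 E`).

Answer: 11 6 N

Derivation:
Step 1: on WHITE (12,5): turn R to E, flip to black, move to (12,6). |black|=4
Step 2: on BLACK (12,6): turn L to N, flip to white, move to (11,6). |black|=3
Step 3: on WHITE (11,6): turn R to E, flip to black, move to (11,7). |black|=4
Step 4: on WHITE (11,7): turn R to S, flip to black, move to (12,7). |black|=5
Step 5: on WHITE (12,7): turn R to W, flip to black, move to (12,6). |black|=6
Step 6: on WHITE (12,6): turn R to N, flip to black, move to (11,6). |black|=7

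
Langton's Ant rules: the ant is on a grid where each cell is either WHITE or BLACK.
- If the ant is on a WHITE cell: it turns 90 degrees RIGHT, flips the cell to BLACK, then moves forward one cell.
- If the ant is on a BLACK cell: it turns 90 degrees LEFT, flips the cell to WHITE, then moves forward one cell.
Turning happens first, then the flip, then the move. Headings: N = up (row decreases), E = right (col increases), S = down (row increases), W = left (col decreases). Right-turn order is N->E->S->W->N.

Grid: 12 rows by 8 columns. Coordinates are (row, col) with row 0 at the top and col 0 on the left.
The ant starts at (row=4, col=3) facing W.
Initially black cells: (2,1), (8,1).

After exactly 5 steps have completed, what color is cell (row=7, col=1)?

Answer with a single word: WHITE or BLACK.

Answer: WHITE

Derivation:
Step 1: on WHITE (4,3): turn R to N, flip to black, move to (3,3). |black|=3
Step 2: on WHITE (3,3): turn R to E, flip to black, move to (3,4). |black|=4
Step 3: on WHITE (3,4): turn R to S, flip to black, move to (4,4). |black|=5
Step 4: on WHITE (4,4): turn R to W, flip to black, move to (4,3). |black|=6
Step 5: on BLACK (4,3): turn L to S, flip to white, move to (5,3). |black|=5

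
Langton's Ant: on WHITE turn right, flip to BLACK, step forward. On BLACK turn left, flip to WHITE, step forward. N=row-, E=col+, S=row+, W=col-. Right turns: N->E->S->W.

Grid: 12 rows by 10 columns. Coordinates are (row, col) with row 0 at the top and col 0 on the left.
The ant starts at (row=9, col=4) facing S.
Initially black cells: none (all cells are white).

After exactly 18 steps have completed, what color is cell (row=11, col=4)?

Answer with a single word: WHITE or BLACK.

Step 1: on WHITE (9,4): turn R to W, flip to black, move to (9,3). |black|=1
Step 2: on WHITE (9,3): turn R to N, flip to black, move to (8,3). |black|=2
Step 3: on WHITE (8,3): turn R to E, flip to black, move to (8,4). |black|=3
Step 4: on WHITE (8,4): turn R to S, flip to black, move to (9,4). |black|=4
Step 5: on BLACK (9,4): turn L to E, flip to white, move to (9,5). |black|=3
Step 6: on WHITE (9,5): turn R to S, flip to black, move to (10,5). |black|=4
Step 7: on WHITE (10,5): turn R to W, flip to black, move to (10,4). |black|=5
Step 8: on WHITE (10,4): turn R to N, flip to black, move to (9,4). |black|=6
Step 9: on WHITE (9,4): turn R to E, flip to black, move to (9,5). |black|=7
Step 10: on BLACK (9,5): turn L to N, flip to white, move to (8,5). |black|=6
Step 11: on WHITE (8,5): turn R to E, flip to black, move to (8,6). |black|=7
Step 12: on WHITE (8,6): turn R to S, flip to black, move to (9,6). |black|=8
Step 13: on WHITE (9,6): turn R to W, flip to black, move to (9,5). |black|=9
Step 14: on WHITE (9,5): turn R to N, flip to black, move to (8,5). |black|=10
Step 15: on BLACK (8,5): turn L to W, flip to white, move to (8,4). |black|=9
Step 16: on BLACK (8,4): turn L to S, flip to white, move to (9,4). |black|=8
Step 17: on BLACK (9,4): turn L to E, flip to white, move to (9,5). |black|=7
Step 18: on BLACK (9,5): turn L to N, flip to white, move to (8,5). |black|=6

Answer: WHITE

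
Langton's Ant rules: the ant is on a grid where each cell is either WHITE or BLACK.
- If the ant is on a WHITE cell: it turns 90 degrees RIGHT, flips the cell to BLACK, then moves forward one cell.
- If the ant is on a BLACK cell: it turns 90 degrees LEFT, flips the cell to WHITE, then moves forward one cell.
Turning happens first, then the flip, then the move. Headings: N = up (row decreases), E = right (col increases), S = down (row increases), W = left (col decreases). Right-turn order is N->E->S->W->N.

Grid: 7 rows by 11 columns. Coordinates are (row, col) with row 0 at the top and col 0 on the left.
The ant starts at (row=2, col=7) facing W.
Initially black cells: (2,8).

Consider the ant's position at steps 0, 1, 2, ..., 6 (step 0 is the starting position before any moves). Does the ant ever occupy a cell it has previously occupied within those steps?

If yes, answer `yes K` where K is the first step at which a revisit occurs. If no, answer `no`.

Step 1: on WHITE (2,7): turn R to N, flip to black, move to (1,7). |black|=2 — new cell
Step 2: on WHITE (1,7): turn R to E, flip to black, move to (1,8). |black|=3 — new cell
Step 3: on WHITE (1,8): turn R to S, flip to black, move to (2,8). |black|=4 — new cell
Step 4: on BLACK (2,8): turn L to E, flip to white, move to (2,9). |black|=3 — new cell
Step 5: on WHITE (2,9): turn R to S, flip to black, move to (3,9). |black|=4 — new cell
Step 6: on WHITE (3,9): turn R to W, flip to black, move to (3,8). |black|=5 — new cell
No revisit within 6 steps.

Answer: no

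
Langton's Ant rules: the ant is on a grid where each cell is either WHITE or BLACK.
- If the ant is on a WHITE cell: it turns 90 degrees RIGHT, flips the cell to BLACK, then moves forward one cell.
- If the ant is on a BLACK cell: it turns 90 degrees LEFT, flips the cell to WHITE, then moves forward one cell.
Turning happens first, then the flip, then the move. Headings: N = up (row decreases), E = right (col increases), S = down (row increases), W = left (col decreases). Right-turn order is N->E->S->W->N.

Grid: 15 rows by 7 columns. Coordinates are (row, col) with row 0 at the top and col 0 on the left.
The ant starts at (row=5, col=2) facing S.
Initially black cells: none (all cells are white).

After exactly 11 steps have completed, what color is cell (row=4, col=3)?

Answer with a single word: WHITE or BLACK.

Step 1: on WHITE (5,2): turn R to W, flip to black, move to (5,1). |black|=1
Step 2: on WHITE (5,1): turn R to N, flip to black, move to (4,1). |black|=2
Step 3: on WHITE (4,1): turn R to E, flip to black, move to (4,2). |black|=3
Step 4: on WHITE (4,2): turn R to S, flip to black, move to (5,2). |black|=4
Step 5: on BLACK (5,2): turn L to E, flip to white, move to (5,3). |black|=3
Step 6: on WHITE (5,3): turn R to S, flip to black, move to (6,3). |black|=4
Step 7: on WHITE (6,3): turn R to W, flip to black, move to (6,2). |black|=5
Step 8: on WHITE (6,2): turn R to N, flip to black, move to (5,2). |black|=6
Step 9: on WHITE (5,2): turn R to E, flip to black, move to (5,3). |black|=7
Step 10: on BLACK (5,3): turn L to N, flip to white, move to (4,3). |black|=6
Step 11: on WHITE (4,3): turn R to E, flip to black, move to (4,4). |black|=7

Answer: BLACK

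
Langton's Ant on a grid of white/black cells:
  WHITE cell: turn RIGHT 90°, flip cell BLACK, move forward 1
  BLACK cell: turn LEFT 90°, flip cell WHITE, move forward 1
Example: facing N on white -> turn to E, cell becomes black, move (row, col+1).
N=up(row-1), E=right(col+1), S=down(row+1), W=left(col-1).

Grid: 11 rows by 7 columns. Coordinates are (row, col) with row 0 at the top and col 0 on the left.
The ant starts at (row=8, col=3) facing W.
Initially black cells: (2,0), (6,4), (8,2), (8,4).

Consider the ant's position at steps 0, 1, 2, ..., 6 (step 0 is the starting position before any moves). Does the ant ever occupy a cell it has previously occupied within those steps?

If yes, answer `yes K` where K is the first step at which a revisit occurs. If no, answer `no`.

Answer: no

Derivation:
Step 1: on WHITE (8,3): turn R to N, flip to black, move to (7,3). |black|=5 — new cell
Step 2: on WHITE (7,3): turn R to E, flip to black, move to (7,4). |black|=6 — new cell
Step 3: on WHITE (7,4): turn R to S, flip to black, move to (8,4). |black|=7 — new cell
Step 4: on BLACK (8,4): turn L to E, flip to white, move to (8,5). |black|=6 — new cell
Step 5: on WHITE (8,5): turn R to S, flip to black, move to (9,5). |black|=7 — new cell
Step 6: on WHITE (9,5): turn R to W, flip to black, move to (9,4). |black|=8 — new cell
No revisit within 6 steps.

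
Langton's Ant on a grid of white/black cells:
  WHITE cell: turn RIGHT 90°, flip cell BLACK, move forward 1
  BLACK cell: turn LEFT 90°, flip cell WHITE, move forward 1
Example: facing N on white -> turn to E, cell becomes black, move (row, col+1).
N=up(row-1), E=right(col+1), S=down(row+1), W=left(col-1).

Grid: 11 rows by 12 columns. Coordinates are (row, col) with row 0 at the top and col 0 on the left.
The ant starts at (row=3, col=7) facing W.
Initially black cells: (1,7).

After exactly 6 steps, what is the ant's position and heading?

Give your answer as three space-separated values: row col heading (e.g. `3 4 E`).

Answer: 4 6 W

Derivation:
Step 1: on WHITE (3,7): turn R to N, flip to black, move to (2,7). |black|=2
Step 2: on WHITE (2,7): turn R to E, flip to black, move to (2,8). |black|=3
Step 3: on WHITE (2,8): turn R to S, flip to black, move to (3,8). |black|=4
Step 4: on WHITE (3,8): turn R to W, flip to black, move to (3,7). |black|=5
Step 5: on BLACK (3,7): turn L to S, flip to white, move to (4,7). |black|=4
Step 6: on WHITE (4,7): turn R to W, flip to black, move to (4,6). |black|=5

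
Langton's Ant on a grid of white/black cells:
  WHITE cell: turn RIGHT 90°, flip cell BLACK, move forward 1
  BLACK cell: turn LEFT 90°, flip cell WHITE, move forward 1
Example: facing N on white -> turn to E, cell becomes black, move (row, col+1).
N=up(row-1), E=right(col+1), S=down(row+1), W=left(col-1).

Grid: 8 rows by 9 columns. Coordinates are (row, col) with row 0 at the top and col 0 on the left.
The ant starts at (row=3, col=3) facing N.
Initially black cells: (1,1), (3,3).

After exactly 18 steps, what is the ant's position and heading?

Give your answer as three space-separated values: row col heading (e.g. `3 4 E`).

Answer: 4 2 S

Derivation:
Step 1: on BLACK (3,3): turn L to W, flip to white, move to (3,2). |black|=1
Step 2: on WHITE (3,2): turn R to N, flip to black, move to (2,2). |black|=2
Step 3: on WHITE (2,2): turn R to E, flip to black, move to (2,3). |black|=3
Step 4: on WHITE (2,3): turn R to S, flip to black, move to (3,3). |black|=4
Step 5: on WHITE (3,3): turn R to W, flip to black, move to (3,2). |black|=5
Step 6: on BLACK (3,2): turn L to S, flip to white, move to (4,2). |black|=4
Step 7: on WHITE (4,2): turn R to W, flip to black, move to (4,1). |black|=5
Step 8: on WHITE (4,1): turn R to N, flip to black, move to (3,1). |black|=6
Step 9: on WHITE (3,1): turn R to E, flip to black, move to (3,2). |black|=7
Step 10: on WHITE (3,2): turn R to S, flip to black, move to (4,2). |black|=8
Step 11: on BLACK (4,2): turn L to E, flip to white, move to (4,3). |black|=7
Step 12: on WHITE (4,3): turn R to S, flip to black, move to (5,3). |black|=8
Step 13: on WHITE (5,3): turn R to W, flip to black, move to (5,2). |black|=9
Step 14: on WHITE (5,2): turn R to N, flip to black, move to (4,2). |black|=10
Step 15: on WHITE (4,2): turn R to E, flip to black, move to (4,3). |black|=11
Step 16: on BLACK (4,3): turn L to N, flip to white, move to (3,3). |black|=10
Step 17: on BLACK (3,3): turn L to W, flip to white, move to (3,2). |black|=9
Step 18: on BLACK (3,2): turn L to S, flip to white, move to (4,2). |black|=8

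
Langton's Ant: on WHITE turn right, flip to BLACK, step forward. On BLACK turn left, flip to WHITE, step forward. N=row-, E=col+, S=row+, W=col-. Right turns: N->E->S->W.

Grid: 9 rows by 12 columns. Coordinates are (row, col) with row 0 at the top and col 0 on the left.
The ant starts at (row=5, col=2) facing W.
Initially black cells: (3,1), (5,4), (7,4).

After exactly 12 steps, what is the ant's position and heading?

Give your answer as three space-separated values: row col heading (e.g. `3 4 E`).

Step 1: on WHITE (5,2): turn R to N, flip to black, move to (4,2). |black|=4
Step 2: on WHITE (4,2): turn R to E, flip to black, move to (4,3). |black|=5
Step 3: on WHITE (4,3): turn R to S, flip to black, move to (5,3). |black|=6
Step 4: on WHITE (5,3): turn R to W, flip to black, move to (5,2). |black|=7
Step 5: on BLACK (5,2): turn L to S, flip to white, move to (6,2). |black|=6
Step 6: on WHITE (6,2): turn R to W, flip to black, move to (6,1). |black|=7
Step 7: on WHITE (6,1): turn R to N, flip to black, move to (5,1). |black|=8
Step 8: on WHITE (5,1): turn R to E, flip to black, move to (5,2). |black|=9
Step 9: on WHITE (5,2): turn R to S, flip to black, move to (6,2). |black|=10
Step 10: on BLACK (6,2): turn L to E, flip to white, move to (6,3). |black|=9
Step 11: on WHITE (6,3): turn R to S, flip to black, move to (7,3). |black|=10
Step 12: on WHITE (7,3): turn R to W, flip to black, move to (7,2). |black|=11

Answer: 7 2 W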